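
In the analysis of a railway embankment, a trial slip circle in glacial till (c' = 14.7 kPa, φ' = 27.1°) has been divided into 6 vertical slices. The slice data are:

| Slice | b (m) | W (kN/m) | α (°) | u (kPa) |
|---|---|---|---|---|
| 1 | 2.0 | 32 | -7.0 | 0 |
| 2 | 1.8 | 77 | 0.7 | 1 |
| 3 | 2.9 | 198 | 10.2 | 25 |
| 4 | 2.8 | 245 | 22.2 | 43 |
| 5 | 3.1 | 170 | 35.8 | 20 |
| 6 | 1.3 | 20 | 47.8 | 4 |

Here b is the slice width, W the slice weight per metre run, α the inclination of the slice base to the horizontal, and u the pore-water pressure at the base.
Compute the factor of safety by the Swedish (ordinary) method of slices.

Ordinary method of slices: FS = Σ[c'·Δl_i + (W_i cosα_i − u_i·Δl_i)·tanφ'] / Σ W_i sinα_i, with Δl_i = b_i / cosα_i.
Slice 1: Δl = 2.0/cos(-7.0°) = 2.015 m; N'_1 = 32·cos(-7.0°) − 0·2.015 = 31.8; c'Δl = 29.62; W sinα = -3.9
Slice 2: Δl = 1.8/cos0.7° = 1.800 m; N'_2 = 77·cos0.7° − 1·1.800 = 75.2; c'Δl = 26.46; W sinα = 0.9
Slice 3: Δl = 2.9/cos10.2° = 2.947 m; N'_3 = 198·cos10.2° − 25·2.947 = 121.2; c'Δl = 43.31; W sinα = 35.1
Slice 4: Δl = 2.8/cos22.2° = 3.024 m; N'_4 = 245·cos22.2° − 43·3.024 = 96.8; c'Δl = 44.46; W sinα = 92.6
Slice 5: Δl = 3.1/cos35.8° = 3.822 m; N'_5 = 170·cos35.8° − 20·3.822 = 61.4; c'Δl = 56.19; W sinα = 99.4
Slice 6: Δl = 1.3/cos47.8° = 1.935 m; N'_6 = 20·cos47.8° − 4·1.935 = 5.7; c'Δl = 28.45; W sinα = 14.8
Σc'Δl = 228.5 kN/m; ΣN' = 392.1 kN/m; ΣW sinα = 238.9 kN/m
Resisting = 228.5 + 392.1·tan27.1° = 228.5 + 200.6 = 429.1 kN/m
FS = 429.1 / 238.9 = 1.796

FS = 1.80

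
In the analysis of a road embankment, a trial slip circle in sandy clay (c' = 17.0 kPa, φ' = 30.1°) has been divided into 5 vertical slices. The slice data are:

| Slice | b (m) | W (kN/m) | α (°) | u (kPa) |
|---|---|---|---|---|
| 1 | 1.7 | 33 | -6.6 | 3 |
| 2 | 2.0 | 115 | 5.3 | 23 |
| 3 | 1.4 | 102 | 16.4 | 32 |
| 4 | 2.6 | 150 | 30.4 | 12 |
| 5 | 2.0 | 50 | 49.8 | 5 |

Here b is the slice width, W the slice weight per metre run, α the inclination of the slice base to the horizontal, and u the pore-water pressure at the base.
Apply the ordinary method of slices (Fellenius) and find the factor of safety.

Ordinary method of slices: FS = Σ[c'·Δl_i + (W_i cosα_i − u_i·Δl_i)·tanφ'] / Σ W_i sinα_i, with Δl_i = b_i / cosα_i.
Slice 1: Δl = 1.7/cos(-6.6°) = 1.711 m; N'_1 = 33·cos(-6.6°) − 3·1.711 = 27.6; c'Δl = 29.09; W sinα = -3.8
Slice 2: Δl = 2.0/cos5.3° = 2.009 m; N'_2 = 115·cos5.3° − 23·2.009 = 68.3; c'Δl = 34.15; W sinα = 10.6
Slice 3: Δl = 1.4/cos16.4° = 1.459 m; N'_3 = 102·cos16.4° − 32·1.459 = 51.1; c'Δl = 24.81; W sinα = 28.8
Slice 4: Δl = 2.6/cos30.4° = 3.014 m; N'_4 = 150·cos30.4° − 12·3.014 = 93.2; c'Δl = 51.25; W sinα = 75.9
Slice 5: Δl = 2.0/cos49.8° = 3.099 m; N'_5 = 50·cos49.8° − 5·3.099 = 16.8; c'Δl = 52.68; W sinα = 38.2
Σc'Δl = 192.0 kN/m; ΣN' = 257.1 kN/m; ΣW sinα = 149.7 kN/m
Resisting = 192.0 + 257.1·tan30.1° = 192.0 + 149.0 = 341.0 kN/m
FS = 341.0 / 149.7 = 2.278

FS = 2.28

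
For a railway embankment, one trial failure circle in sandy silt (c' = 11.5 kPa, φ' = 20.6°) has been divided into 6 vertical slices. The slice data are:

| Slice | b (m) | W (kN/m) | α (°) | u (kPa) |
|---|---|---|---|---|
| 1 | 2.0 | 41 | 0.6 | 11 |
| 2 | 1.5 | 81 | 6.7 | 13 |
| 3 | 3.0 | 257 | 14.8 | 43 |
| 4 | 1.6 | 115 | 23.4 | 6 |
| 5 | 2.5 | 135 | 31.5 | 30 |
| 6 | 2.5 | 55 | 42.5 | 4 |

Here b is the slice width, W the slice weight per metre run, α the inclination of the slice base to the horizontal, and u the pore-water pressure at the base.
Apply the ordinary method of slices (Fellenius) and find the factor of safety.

FS = 1.30

Ordinary method of slices: FS = Σ[c'·Δl_i + (W_i cosα_i − u_i·Δl_i)·tanφ'] / Σ W_i sinα_i, with Δl_i = b_i / cosα_i.
Slice 1: Δl = 2.0/cos0.6° = 2.000 m; N'_1 = 41·cos0.6° − 11·2.000 = 19.0; c'Δl = 23.00; W sinα = 0.4
Slice 2: Δl = 1.5/cos6.7° = 1.510 m; N'_2 = 81·cos6.7° − 13·1.510 = 60.8; c'Δl = 17.37; W sinα = 9.5
Slice 3: Δl = 3.0/cos14.8° = 3.103 m; N'_3 = 257·cos14.8° − 43·3.103 = 115.0; c'Δl = 35.68; W sinα = 65.6
Slice 4: Δl = 1.6/cos23.4° = 1.743 m; N'_4 = 115·cos23.4° − 6·1.743 = 95.1; c'Δl = 20.05; W sinα = 45.7
Slice 5: Δl = 2.5/cos31.5° = 2.932 m; N'_5 = 135·cos31.5° − 30·2.932 = 27.1; c'Δl = 33.72; W sinα = 70.5
Slice 6: Δl = 2.5/cos42.5° = 3.391 m; N'_6 = 55·cos42.5° − 4·3.391 = 27.0; c'Δl = 38.99; W sinα = 37.2
Σc'Δl = 168.8 kN/m; ΣN' = 344.1 kN/m; ΣW sinα = 228.9 kN/m
Resisting = 168.8 + 344.1·tan20.6° = 168.8 + 129.3 = 298.1 kN/m
FS = 298.1 / 228.9 = 1.303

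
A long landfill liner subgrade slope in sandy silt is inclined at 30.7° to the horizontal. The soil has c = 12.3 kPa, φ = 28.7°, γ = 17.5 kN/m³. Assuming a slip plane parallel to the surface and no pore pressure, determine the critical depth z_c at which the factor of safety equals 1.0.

z_c = 20.54 m

Setting FS = 1.00 in FS = [c + γz cos²β tanφ] / [γz sinβ cosβ] and solving for z:
z = c / [γ cosβ (FS·sinβ − cosβ·tanφ)]
  = 12.3 / [17.5·cos30.7°·(1.00·sin30.7° − cos30.7°·tan28.7°)]
  = 12.3 / [17.5·0.8599·(1.00·0.5105 − 0.8599·0.5475)]
  = 12.3 / 0.5987 = 20.545 m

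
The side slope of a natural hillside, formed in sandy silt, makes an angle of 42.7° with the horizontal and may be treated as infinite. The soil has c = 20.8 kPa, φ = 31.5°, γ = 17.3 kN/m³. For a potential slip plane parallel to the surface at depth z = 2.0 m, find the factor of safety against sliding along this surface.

FS = 1.87

For an infinite slope with a slip plane parallel to the surface (no pore pressure): FS = [c + γz cos²β tanφ] / [γz sinβ cosβ].
γz = 17.3·2.0 = 34.60 kN/m²
Numerator = 20.8 + 34.60·cos²42.7°·tan31.5° = 20.8 + 34.60·0.5401·0.6128 = 32.252 kPa
Denominator = 34.60·sin42.7°·cos42.7° = 34.60·0.6782·0.7349 = 17.244 kPa
FS = 32.252 / 17.244 = 1.870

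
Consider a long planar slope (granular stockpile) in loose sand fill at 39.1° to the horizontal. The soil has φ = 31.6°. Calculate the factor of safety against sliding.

For a dry cohesionless infinite slope the factor of safety is FS = tanφ / tanβ.
FS = tan31.6° / tan39.1° = 0.6152 / 0.8127 = 0.757

FS = 0.76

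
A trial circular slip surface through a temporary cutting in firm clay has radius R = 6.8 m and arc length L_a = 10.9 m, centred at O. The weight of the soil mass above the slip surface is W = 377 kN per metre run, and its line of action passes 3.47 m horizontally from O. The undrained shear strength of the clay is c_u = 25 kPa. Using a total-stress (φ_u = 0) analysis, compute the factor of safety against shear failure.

FS = 1.42

Taking moments about the centre O, the resisting moment is provided by the undrained shear strength acting along the arc:
M_R = c_u·L_a·R = 25·10.90·6.8 = 1853.0 kN·m/m
M_D = W·d = 377·3.47 = 1308.2 kN·m/m
FS = M_R / M_D = 1853.0 / 1308.2 = 1.416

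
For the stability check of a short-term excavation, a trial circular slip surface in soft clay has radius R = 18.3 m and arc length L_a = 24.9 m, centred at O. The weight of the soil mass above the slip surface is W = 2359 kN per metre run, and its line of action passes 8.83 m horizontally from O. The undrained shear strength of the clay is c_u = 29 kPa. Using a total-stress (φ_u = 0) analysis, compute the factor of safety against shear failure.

FS = 0.63

Taking moments about the centre O, the resisting moment is provided by the undrained shear strength acting along the arc:
M_R = c_u·L_a·R = 29·24.90·18.3 = 13214.4 kN·m/m
M_D = W·d = 2359·8.83 = 20830.0 kN·m/m
FS = M_R / M_D = 13214.4 / 20830.0 = 0.634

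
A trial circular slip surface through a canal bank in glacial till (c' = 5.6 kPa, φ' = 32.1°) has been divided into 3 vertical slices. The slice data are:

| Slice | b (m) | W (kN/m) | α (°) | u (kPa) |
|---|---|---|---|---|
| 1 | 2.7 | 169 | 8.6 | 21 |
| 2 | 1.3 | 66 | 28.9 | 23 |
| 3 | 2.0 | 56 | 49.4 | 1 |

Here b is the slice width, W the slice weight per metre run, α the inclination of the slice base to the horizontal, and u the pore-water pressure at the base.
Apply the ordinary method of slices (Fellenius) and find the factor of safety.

Ordinary method of slices: FS = Σ[c'·Δl_i + (W_i cosα_i − u_i·Δl_i)·tanφ'] / Σ W_i sinα_i, with Δl_i = b_i / cosα_i.
Slice 1: Δl = 2.7/cos8.6° = 2.731 m; N'_1 = 169·cos8.6° − 21·2.731 = 109.8; c'Δl = 15.29; W sinα = 25.3
Slice 2: Δl = 1.3/cos28.9° = 1.485 m; N'_2 = 66·cos28.9° − 23·1.485 = 23.6; c'Δl = 8.32; W sinα = 31.9
Slice 3: Δl = 2.0/cos49.4° = 3.073 m; N'_3 = 56·cos49.4° − 1·3.073 = 33.4; c'Δl = 17.21; W sinα = 42.5
Σc'Δl = 40.8 kN/m; ΣN' = 166.8 kN/m; ΣW sinα = 99.7 kN/m
Resisting = 40.8 + 166.8·tan32.1° = 40.8 + 104.6 = 145.4 kN/m
FS = 145.4 / 99.7 = 1.459

FS = 1.46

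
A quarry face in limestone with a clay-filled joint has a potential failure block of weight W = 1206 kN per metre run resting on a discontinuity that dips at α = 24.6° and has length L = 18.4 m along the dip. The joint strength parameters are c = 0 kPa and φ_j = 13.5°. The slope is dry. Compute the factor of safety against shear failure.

FS = 0.52

Resolving the block weight along and normal to the plane and applying the Mohr–Coulomb strength on the joint:
N' = W cosα = 1206·cos24.6° = 1096.5 kN/m
Driving force T = W sinα = 1206·sin24.6° = 502.0 kN/m
Resisting force R = c·L + N'·tanφ_j = 0·18.4 + 1096.5·tan13.5° = 0.0 + 263.3 = 263.3 kN/m
FS = R / T = 263.3 / 502.0 = 0.524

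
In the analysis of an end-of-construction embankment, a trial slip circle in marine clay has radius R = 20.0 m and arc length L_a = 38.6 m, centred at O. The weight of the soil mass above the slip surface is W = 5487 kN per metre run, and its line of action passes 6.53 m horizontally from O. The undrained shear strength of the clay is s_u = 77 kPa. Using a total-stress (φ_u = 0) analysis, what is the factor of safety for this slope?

Taking moments about the centre O, the resisting moment is provided by the undrained shear strength acting along the arc:
M_R = s_u·L_a·R = 77·38.60·20.0 = 59444.0 kN·m/m
M_D = W·d = 5487·6.53 = 35830.1 kN·m/m
FS = M_R / M_D = 59444.0 / 35830.1 = 1.659

FS = 1.66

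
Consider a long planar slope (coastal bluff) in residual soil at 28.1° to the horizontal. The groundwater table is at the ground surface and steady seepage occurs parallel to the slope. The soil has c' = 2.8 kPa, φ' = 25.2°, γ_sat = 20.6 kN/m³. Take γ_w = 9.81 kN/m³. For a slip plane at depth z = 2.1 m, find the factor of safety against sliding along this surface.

FS = 0.62

With seepage parallel to the slope and the water table at the surface, the effective normal stress on the slip plane uses the buoyant unit weight γ' = γ_sat − γ_w while the driving shear stress uses γ_sat:
FS = [c' + γ' z cos²β tanφ'] / [γ_sat z sinβ cosβ]
γ' = 20.6 − 9.81 = 10.79 kN/m³
Numerator = 2.8 + 10.79·2.1·cos²28.1°·tan25.2° = 2.8 + 10.79·2.1·0.7781·0.4706 = 11.097 kPa
Denominator = 20.6·2.1·sin28.1°·cos28.1° = 20.6·2.1·0.4710·0.8821 = 17.974 kPa
FS = 11.097 / 17.974 = 0.617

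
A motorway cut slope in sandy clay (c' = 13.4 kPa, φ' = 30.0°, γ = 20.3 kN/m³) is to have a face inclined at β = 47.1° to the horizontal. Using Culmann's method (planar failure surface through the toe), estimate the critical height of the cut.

H_c = 37.89 m

Culmann's analysis gives the critical failure plane at α_cr = (β + φ')/2 = (47.1 + 30.0)/2 = 38.5°, and the critical height
H_c = (4c'/γ) · sinβ cosφ' / [1 − cos(β − φ')]
    = (4·13.4/20.3) · sin47.1°·cos30.0° / [1 − cos(17.1°)]
    = 2.640 · 0.7325·0.8660 / [1 − 0.9558]
    = 2.640 · 0.6344 / 0.0442
    = 37.89 m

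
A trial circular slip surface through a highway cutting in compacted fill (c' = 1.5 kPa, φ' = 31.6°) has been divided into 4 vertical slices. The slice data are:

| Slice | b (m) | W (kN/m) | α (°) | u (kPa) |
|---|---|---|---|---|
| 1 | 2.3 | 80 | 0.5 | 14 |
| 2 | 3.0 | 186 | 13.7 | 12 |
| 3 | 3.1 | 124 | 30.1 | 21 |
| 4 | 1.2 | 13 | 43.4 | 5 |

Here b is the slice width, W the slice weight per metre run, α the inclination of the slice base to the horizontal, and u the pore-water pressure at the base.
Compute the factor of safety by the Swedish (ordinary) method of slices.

FS = 1.33

Ordinary method of slices: FS = Σ[c'·Δl_i + (W_i cosα_i − u_i·Δl_i)·tanφ'] / Σ W_i sinα_i, with Δl_i = b_i / cosα_i.
Slice 1: Δl = 2.3/cos0.5° = 2.300 m; N'_1 = 80·cos0.5° − 14·2.300 = 47.8; c'Δl = 3.45; W sinα = 0.7
Slice 2: Δl = 3.0/cos13.7° = 3.088 m; N'_2 = 186·cos13.7° − 12·3.088 = 143.7; c'Δl = 4.63; W sinα = 44.1
Slice 3: Δl = 3.1/cos30.1° = 3.583 m; N'_3 = 124·cos30.1° − 21·3.583 = 32.0; c'Δl = 5.37; W sinα = 62.2
Slice 4: Δl = 1.2/cos43.4° = 1.652 m; N'_4 = 13·cos43.4° − 5·1.652 = 1.2; c'Δl = 2.48; W sinα = 8.9
Σc'Δl = 15.9 kN/m; ΣN' = 224.7 kN/m; ΣW sinα = 115.9 kN/m
Resisting = 15.9 + 224.7·tan31.6° = 15.9 + 138.2 = 154.2 kN/m
FS = 154.2 / 115.9 = 1.330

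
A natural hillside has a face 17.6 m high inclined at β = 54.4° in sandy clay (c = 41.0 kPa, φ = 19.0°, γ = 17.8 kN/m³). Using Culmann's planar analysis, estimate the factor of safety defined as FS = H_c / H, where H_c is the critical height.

H_c = (4c/γ) · sinβ cosφ / [1 − cos(β − φ)]
    = (4·41.0/17.8) · sin54.4°·cos19.0° / [1 − cos35.4°]
    = 9.213 · 0.7688 / 0.1849 = 38.31 m
FS = H_c / H = 38.31 / 17.6 = 2.177

FS = 2.18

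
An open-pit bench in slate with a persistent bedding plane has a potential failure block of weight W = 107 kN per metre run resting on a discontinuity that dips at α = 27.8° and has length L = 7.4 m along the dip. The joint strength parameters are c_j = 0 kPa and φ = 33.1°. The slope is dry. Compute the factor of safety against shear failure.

Resolving the block weight along and normal to the plane and applying the Mohr–Coulomb strength on the joint:
N' = W cosα = 107·cos27.8° = 94.7 kN/m
Driving force T = W sinα = 107·sin27.8° = 49.9 kN/m
Resisting force R = c_j·L + N'·tanφ = 0·7.4 + 94.7·tan33.1° = 0.0 + 61.7 = 61.7 kN/m
FS = R / T = 61.7 / 49.9 = 1.236

FS = 1.24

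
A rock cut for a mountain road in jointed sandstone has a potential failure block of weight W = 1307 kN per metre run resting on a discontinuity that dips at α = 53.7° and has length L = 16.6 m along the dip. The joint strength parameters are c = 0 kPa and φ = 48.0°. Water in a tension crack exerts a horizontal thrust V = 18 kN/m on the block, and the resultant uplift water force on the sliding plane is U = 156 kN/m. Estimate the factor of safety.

Resolving the block weight along and normal to the plane and applying the Mohr–Coulomb strength on the joint:
N' = W cosα − U − V sinα = 1307·cos53.7° − 156 − 18·sin53.7° = 603.3 kN/m
Driving force T = W sinα + V cosα = 1307·sin53.7° + 18·cos53.7° = 1064.0 kN/m
Resisting force R = c·L + N'·tanφ = 0·16.6 + 603.3·tan48.0° = 0.0 + 670.0 = 670.0 kN/m
FS = R / T = 670.0 / 1064.0 = 0.630

FS = 0.63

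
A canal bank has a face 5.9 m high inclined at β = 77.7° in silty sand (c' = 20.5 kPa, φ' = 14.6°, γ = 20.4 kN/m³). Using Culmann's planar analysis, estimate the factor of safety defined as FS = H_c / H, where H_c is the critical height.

FS = 1.18

H_c = (4c'/γ) · sinβ cosφ' / [1 − cos(β − φ')]
    = (4·20.5/20.4) · sin77.7°·cos14.6° / [1 − cos63.1°]
    = 4.020 · 0.9455 / 0.5476 = 6.94 m
FS = H_c / H = 6.94 / 5.9 = 1.176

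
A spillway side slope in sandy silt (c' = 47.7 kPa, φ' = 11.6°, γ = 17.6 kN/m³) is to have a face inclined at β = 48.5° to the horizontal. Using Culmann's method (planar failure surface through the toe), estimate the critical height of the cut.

H_c = 39.71 m

Culmann's analysis gives the critical failure plane at α_cr = (β + φ')/2 = (48.5 + 11.6)/2 = 30.1°, and the critical height
H_c = (4c'/γ) · sinβ cosφ' / [1 − cos(β − φ')]
    = (4·47.7/17.6) · sin48.5°·cos11.6° / [1 − cos(36.9°)]
    = 10.841 · 0.7490·0.9796 / [1 − 0.7997]
    = 10.841 · 0.7337 / 0.2003
    = 39.71 m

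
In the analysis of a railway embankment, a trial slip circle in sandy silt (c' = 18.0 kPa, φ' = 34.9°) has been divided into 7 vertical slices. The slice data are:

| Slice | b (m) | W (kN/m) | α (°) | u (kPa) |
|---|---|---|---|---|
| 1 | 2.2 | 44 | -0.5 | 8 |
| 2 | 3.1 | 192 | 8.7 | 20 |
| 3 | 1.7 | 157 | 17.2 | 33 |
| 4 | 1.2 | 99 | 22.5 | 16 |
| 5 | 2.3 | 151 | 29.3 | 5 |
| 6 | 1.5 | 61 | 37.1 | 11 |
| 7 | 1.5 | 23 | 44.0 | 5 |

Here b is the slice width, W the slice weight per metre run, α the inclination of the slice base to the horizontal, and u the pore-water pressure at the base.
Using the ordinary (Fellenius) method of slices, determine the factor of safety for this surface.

Ordinary method of slices: FS = Σ[c'·Δl_i + (W_i cosα_i − u_i·Δl_i)·tanφ'] / Σ W_i sinα_i, with Δl_i = b_i / cosα_i.
Slice 1: Δl = 2.2/cos(-0.5°) = 2.200 m; N'_1 = 44·cos(-0.5°) − 8·2.200 = 26.4; c'Δl = 39.60; W sinα = -0.4
Slice 2: Δl = 3.1/cos8.7° = 3.136 m; N'_2 = 192·cos8.7° − 20·3.136 = 127.1; c'Δl = 56.45; W sinα = 29.0
Slice 3: Δl = 1.7/cos17.2° = 1.780 m; N'_3 = 157·cos17.2° − 33·1.780 = 91.3; c'Δl = 32.03; W sinα = 46.4
Slice 4: Δl = 1.2/cos22.5° = 1.299 m; N'_4 = 99·cos22.5° − 16·1.299 = 70.7; c'Δl = 23.38; W sinα = 37.9
Slice 5: Δl = 2.3/cos29.3° = 2.637 m; N'_5 = 151·cos29.3° − 5·2.637 = 118.5; c'Δl = 47.47; W sinα = 73.9
Slice 6: Δl = 1.5/cos37.1° = 1.881 m; N'_6 = 61·cos37.1° − 11·1.881 = 28.0; c'Δl = 33.85; W sinα = 36.8
Slice 7: Δl = 1.5/cos44.0° = 2.085 m; N'_7 = 23·cos44.0° − 5·2.085 = 6.1; c'Δl = 37.53; W sinα = 16.0
Σc'Δl = 270.3 kN/m; ΣN' = 468.0 kN/m; ΣW sinα = 239.6 kN/m
Resisting = 270.3 + 468.0·tan34.9° = 270.3 + 326.5 = 596.8 kN/m
FS = 596.8 / 239.6 = 2.490

FS = 2.49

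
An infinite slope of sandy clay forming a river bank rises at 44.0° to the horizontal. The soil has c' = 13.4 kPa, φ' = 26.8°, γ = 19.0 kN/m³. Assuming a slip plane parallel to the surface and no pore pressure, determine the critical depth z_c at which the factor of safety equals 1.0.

z_c = 2.96 m

Setting FS = 1.00 in FS = [c' + γz cos²β tanφ'] / [γz sinβ cosβ] and solving for z:
z = c' / [γ cosβ (FS·sinβ − cosβ·tanφ')]
  = 13.4 / [19.0·cos44.0°·(1.00·sin44.0° − cos44.0°·tan26.8°)]
  = 13.4 / [19.0·0.7193·(1.00·0.6947 − 0.7193·0.5051)]
  = 13.4 / 4.5279 = 2.959 m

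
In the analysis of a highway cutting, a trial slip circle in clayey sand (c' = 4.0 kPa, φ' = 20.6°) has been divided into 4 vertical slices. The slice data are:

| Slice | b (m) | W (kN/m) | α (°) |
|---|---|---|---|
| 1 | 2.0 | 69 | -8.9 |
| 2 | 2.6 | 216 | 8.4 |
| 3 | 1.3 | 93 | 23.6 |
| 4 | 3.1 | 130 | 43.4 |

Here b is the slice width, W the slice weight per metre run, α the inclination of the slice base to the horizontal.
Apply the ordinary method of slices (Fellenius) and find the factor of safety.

FS = 1.46

Ordinary method of slices: FS = Σ[c'·Δl_i + (W_i cosα_i)·tanφ'] / Σ W_i sinα_i, with Δl_i = b_i / cosα_i.
Slice 1: Δl = 2.0/cos(-8.9°) = 2.024 m; N'_1 = 69·cos(-8.9°) = 68.2; c'Δl = 8.10; W sinα = -10.7
Slice 2: Δl = 2.6/cos8.4° = 2.628 m; N'_2 = 216·cos8.4° = 213.7; c'Δl = 10.51; W sinα = 31.6
Slice 3: Δl = 1.3/cos23.6° = 1.419 m; N'_3 = 93·cos23.6° = 85.2; c'Δl = 5.67; W sinα = 37.2
Slice 4: Δl = 3.1/cos43.4° = 4.267 m; N'_4 = 130·cos43.4° = 94.5; c'Δl = 17.07; W sinα = 89.3
Σc'Δl = 41.4 kN/m; ΣN' = 461.5 kN/m; ΣW sinα = 147.4 kN/m
Resisting = 41.4 + 461.5·tan20.6° = 41.4 + 173.5 = 214.8 kN/m
FS = 214.8 / 147.4 = 1.457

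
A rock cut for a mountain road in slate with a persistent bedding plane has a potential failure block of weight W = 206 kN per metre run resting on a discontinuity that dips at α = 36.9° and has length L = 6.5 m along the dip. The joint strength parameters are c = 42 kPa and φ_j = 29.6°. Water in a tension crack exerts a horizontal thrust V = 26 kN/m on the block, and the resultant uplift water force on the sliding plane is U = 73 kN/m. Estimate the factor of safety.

FS = 2.19

Resolving the block weight along and normal to the plane and applying the Mohr–Coulomb strength on the joint:
N' = W cosα − U − V sinα = 206·cos36.9° − 73 − 26·sin36.9° = 76.1 kN/m
Driving force T = W sinα + V cosα = 206·sin36.9° + 26·cos36.9° = 144.5 kN/m
Resisting force R = c·L + N'·tanφ_j = 42·6.5 + 76.1·tan29.6° = 273.0 + 43.2 = 316.2 kN/m
FS = R / T = 316.2 / 144.5 = 2.189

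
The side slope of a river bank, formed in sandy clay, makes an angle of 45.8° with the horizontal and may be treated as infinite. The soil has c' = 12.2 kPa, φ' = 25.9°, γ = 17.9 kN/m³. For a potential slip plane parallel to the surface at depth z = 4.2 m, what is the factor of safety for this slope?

FS = 0.80

For an infinite slope with a slip plane parallel to the surface (no pore pressure): FS = [c' + γz cos²β tanφ'] / [γz sinβ cosβ].
γz = 17.9·4.2 = 75.18 kN/m²
Numerator = 12.2 + 75.18·cos²45.8°·tan25.9° = 12.2 + 75.18·0.4860·0.4856 = 29.943 kPa
Denominator = 75.18·sin45.8°·cos45.8° = 75.18·0.7169·0.6972 = 37.575 kPa
FS = 29.943 / 37.575 = 0.797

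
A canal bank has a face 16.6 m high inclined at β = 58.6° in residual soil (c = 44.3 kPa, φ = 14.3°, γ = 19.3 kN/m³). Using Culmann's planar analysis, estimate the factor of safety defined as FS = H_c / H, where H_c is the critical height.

H_c = (4c/γ) · sinβ cosφ / [1 − cos(β − φ)]
    = (4·44.3/19.3) · sin58.6°·cos14.3° / [1 − cos44.3°]
    = 9.181 · 0.8271 / 0.2843 = 26.71 m
FS = H_c / H = 26.71 / 16.6 = 1.609

FS = 1.61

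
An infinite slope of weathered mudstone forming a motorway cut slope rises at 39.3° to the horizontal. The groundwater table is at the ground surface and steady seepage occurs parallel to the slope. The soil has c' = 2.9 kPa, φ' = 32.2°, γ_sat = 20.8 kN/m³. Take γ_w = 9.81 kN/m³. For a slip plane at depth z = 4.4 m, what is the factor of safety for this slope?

With seepage parallel to the slope and the water table at the surface, the effective normal stress on the slip plane uses the buoyant unit weight γ' = γ_sat − γ_w while the driving shear stress uses γ_sat:
FS = [c' + γ' z cos²β tanφ'] / [γ_sat z sinβ cosβ]
γ' = 20.8 − 9.81 = 10.99 kN/m³
Numerator = 2.9 + 10.99·4.4·cos²39.3°·tan32.2° = 2.9 + 10.99·4.4·0.5988·0.6297 = 21.135 kPa
Denominator = 20.8·4.4·sin39.3°·cos39.3° = 20.8·4.4·0.6334·0.7738 = 44.857 kPa
FS = 21.135 / 44.857 = 0.471

FS = 0.47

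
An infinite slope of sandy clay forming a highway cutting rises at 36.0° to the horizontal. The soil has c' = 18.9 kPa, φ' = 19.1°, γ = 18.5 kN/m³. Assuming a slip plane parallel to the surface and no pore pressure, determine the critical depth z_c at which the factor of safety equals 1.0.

Setting FS = 1.00 in FS = [c' + γz cos²β tanφ'] / [γz sinβ cosβ] and solving for z:
z = c' / [γ cosβ (FS·sinβ − cosβ·tanφ')]
  = 18.9 / [18.5·cos36.0°·(1.00·sin36.0° − cos36.0°·tan19.1°)]
  = 18.9 / [18.5·0.8090·(1.00·0.5878 − 0.8090·0.3463)]
  = 18.9 / 4.6044 = 4.105 m

z_c = 4.10 m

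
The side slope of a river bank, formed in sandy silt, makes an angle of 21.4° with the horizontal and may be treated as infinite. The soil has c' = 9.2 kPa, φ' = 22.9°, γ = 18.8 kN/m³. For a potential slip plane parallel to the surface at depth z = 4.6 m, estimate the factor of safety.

FS = 1.39

For an infinite slope with a slip plane parallel to the surface (no pore pressure): FS = [c' + γz cos²β tanφ'] / [γz sinβ cosβ].
γz = 18.8·4.6 = 86.48 kN/m²
Numerator = 9.2 + 86.48·cos²21.4°·tan22.9° = 9.2 + 86.48·0.8669·0.4224 = 40.867 kPa
Denominator = 86.48·sin21.4°·cos21.4° = 86.48·0.3649·0.9311 = 29.379 kPa
FS = 40.867 / 29.379 = 1.391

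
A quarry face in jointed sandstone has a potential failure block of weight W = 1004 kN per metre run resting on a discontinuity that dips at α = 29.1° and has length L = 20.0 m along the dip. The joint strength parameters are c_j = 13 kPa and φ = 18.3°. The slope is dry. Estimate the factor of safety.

Resolving the block weight along and normal to the plane and applying the Mohr–Coulomb strength on the joint:
N' = W cosα = 1004·cos29.1° = 877.3 kN/m
Driving force T = W sinα = 1004·sin29.1° = 488.3 kN/m
Resisting force R = c_j·L + N'·tanφ = 13·20.0 + 877.3·tan18.3° = 260.0 + 290.1 = 550.1 kN/m
FS = R / T = 550.1 / 488.3 = 1.127

FS = 1.13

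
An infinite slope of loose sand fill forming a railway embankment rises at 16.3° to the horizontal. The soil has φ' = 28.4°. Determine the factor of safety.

For a dry cohesionless infinite slope the factor of safety is FS = tanφ' / tanβ.
FS = tan28.4° / tan16.3° = 0.5407 / 0.2924 = 1.849

FS = 1.85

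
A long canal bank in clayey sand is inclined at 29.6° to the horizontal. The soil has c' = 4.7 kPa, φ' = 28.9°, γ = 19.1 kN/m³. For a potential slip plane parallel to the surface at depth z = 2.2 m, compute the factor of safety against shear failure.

FS = 1.23

For an infinite slope with a slip plane parallel to the surface (no pore pressure): FS = [c' + γz cos²β tanφ'] / [γz sinβ cosβ].
γz = 19.1·2.2 = 42.02 kN/m²
Numerator = 4.7 + 42.02·cos²29.6°·tan28.9° = 4.7 + 42.02·0.7560·0.5520 = 22.237 kPa
Denominator = 42.02·sin29.6°·cos29.6° = 42.02·0.4939·0.8695 = 18.047 kPa
FS = 22.237 / 18.047 = 1.232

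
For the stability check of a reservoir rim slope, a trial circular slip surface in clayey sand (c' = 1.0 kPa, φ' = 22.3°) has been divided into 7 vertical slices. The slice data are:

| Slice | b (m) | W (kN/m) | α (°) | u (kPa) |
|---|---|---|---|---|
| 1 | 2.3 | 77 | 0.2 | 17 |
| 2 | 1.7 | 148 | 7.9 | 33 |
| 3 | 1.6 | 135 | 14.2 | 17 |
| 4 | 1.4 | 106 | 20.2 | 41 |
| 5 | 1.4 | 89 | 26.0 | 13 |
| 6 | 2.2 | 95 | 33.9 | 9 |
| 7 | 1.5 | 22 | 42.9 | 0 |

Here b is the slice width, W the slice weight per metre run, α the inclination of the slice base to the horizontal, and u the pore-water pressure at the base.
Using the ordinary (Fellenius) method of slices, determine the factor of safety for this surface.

Ordinary method of slices: FS = Σ[c'·Δl_i + (W_i cosα_i − u_i·Δl_i)·tanφ'] / Σ W_i sinα_i, with Δl_i = b_i / cosα_i.
Slice 1: Δl = 2.3/cos0.2° = 2.300 m; N'_1 = 77·cos0.2° − 17·2.300 = 37.9; c'Δl = 2.30; W sinα = 0.3
Slice 2: Δl = 1.7/cos7.9° = 1.716 m; N'_2 = 148·cos7.9° − 33·1.716 = 90.0; c'Δl = 1.72; W sinα = 20.3
Slice 3: Δl = 1.6/cos14.2° = 1.650 m; N'_3 = 135·cos14.2° − 17·1.650 = 102.8; c'Δl = 1.65; W sinα = 33.1
Slice 4: Δl = 1.4/cos20.2° = 1.492 m; N'_4 = 106·cos20.2° − 41·1.492 = 38.3; c'Δl = 1.49; W sinα = 36.6
Slice 5: Δl = 1.4/cos26.0° = 1.558 m; N'_5 = 89·cos26.0° − 13·1.558 = 59.7; c'Δl = 1.56; W sinα = 39.0
Slice 6: Δl = 2.2/cos33.9° = 2.651 m; N'_6 = 95·cos33.9° − 9·2.651 = 55.0; c'Δl = 2.65; W sinα = 53.0
Slice 7: Δl = 1.5/cos42.9° = 2.048 m; N'_7 = 22·cos42.9° − 0·2.048 = 16.1; c'Δl = 2.05; W sinα = 15.0
Σc'Δl = 13.4 kN/m; ΣN' = 399.8 kN/m; ΣW sinα = 197.3 kN/m
Resisting = 13.4 + 399.8·tan22.3° = 13.4 + 164.0 = 177.4 kN/m
FS = 177.4 / 197.3 = 0.899

FS = 0.90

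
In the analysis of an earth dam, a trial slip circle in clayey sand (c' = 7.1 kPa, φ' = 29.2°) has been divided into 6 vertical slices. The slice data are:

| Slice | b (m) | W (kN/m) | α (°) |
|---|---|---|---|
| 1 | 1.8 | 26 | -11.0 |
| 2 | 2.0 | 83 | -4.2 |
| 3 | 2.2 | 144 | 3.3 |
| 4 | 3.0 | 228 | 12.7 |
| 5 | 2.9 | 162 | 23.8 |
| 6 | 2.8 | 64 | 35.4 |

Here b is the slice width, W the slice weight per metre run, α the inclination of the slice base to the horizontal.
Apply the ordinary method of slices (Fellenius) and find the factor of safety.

Ordinary method of slices: FS = Σ[c'·Δl_i + (W_i cosα_i)·tanφ'] / Σ W_i sinα_i, with Δl_i = b_i / cosα_i.
Slice 1: Δl = 1.8/cos(-11.0°) = 1.834 m; N'_1 = 26·cos(-11.0°) = 25.5; c'Δl = 13.02; W sinα = -5.0
Slice 2: Δl = 2.0/cos(-4.2°) = 2.005 m; N'_2 = 83·cos(-4.2°) = 82.8; c'Δl = 14.24; W sinα = -6.1
Slice 3: Δl = 2.2/cos3.3° = 2.204 m; N'_3 = 144·cos3.3° = 143.8; c'Δl = 15.65; W sinα = 8.3
Slice 4: Δl = 3.0/cos12.7° = 3.075 m; N'_4 = 228·cos12.7° = 222.4; c'Δl = 21.83; W sinα = 50.1
Slice 5: Δl = 2.9/cos23.8° = 3.170 m; N'_5 = 162·cos23.8° = 148.2; c'Δl = 22.50; W sinα = 65.4
Slice 6: Δl = 2.8/cos35.4° = 3.435 m; N'_6 = 64·cos35.4° = 52.2; c'Δl = 24.39; W sinα = 37.1
Σc'Δl = 111.6 kN/m; ΣN' = 674.9 kN/m; ΣW sinα = 149.8 kN/m
Resisting = 111.6 + 674.9·tan29.2° = 111.6 + 377.2 = 488.8 kN/m
FS = 488.8 / 149.8 = 3.263

FS = 3.26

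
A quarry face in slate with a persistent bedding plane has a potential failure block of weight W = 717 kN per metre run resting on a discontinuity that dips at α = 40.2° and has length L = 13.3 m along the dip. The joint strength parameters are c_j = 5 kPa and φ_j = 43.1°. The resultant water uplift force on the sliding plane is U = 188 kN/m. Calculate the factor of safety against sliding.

Resolving the block weight along and normal to the plane and applying the Mohr–Coulomb strength on the joint:
N' = W cosα − U = 717·cos40.2° − 188 = 359.6 kN/m
Driving force T = W sinα = 717·sin40.2° = 462.8 kN/m
Resisting force R = c_j·L + N'·tanφ_j = 5·13.3 + 359.6·tan43.1° = 66.5 + 336.5 = 403.0 kN/m
FS = R / T = 403.0 / 462.8 = 0.871

FS = 0.87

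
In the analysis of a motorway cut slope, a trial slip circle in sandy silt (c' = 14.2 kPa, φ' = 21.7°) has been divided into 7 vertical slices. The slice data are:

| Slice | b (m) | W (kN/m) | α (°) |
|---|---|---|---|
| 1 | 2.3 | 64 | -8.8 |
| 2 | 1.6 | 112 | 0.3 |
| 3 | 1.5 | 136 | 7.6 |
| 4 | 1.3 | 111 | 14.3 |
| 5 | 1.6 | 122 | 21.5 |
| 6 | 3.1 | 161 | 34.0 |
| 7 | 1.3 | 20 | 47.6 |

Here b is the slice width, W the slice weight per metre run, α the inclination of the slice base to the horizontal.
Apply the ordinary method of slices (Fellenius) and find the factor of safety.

Ordinary method of slices: FS = Σ[c'·Δl_i + (W_i cosα_i)·tanφ'] / Σ W_i sinα_i, with Δl_i = b_i / cosα_i.
Slice 1: Δl = 2.3/cos(-8.8°) = 2.327 m; N'_1 = 64·cos(-8.8°) = 63.2; c'Δl = 33.05; W sinα = -9.8
Slice 2: Δl = 1.6/cos0.3° = 1.600 m; N'_2 = 112·cos0.3° = 112.0; c'Δl = 22.72; W sinα = 0.6
Slice 3: Δl = 1.5/cos7.6° = 1.513 m; N'_3 = 136·cos7.6° = 134.8; c'Δl = 21.49; W sinα = 18.0
Slice 4: Δl = 1.3/cos14.3° = 1.342 m; N'_4 = 111·cos14.3° = 107.6; c'Δl = 19.05; W sinα = 27.4
Slice 5: Δl = 1.6/cos21.5° = 1.720 m; N'_5 = 122·cos21.5° = 113.5; c'Δl = 24.42; W sinα = 44.7
Slice 6: Δl = 3.1/cos34.0° = 3.739 m; N'_6 = 161·cos34.0° = 133.5; c'Δl = 53.10; W sinα = 90.0
Slice 7: Δl = 1.3/cos47.6° = 1.928 m; N'_7 = 20·cos47.6° = 13.5; c'Δl = 27.38; W sinα = 14.8
Σc'Δl = 201.2 kN/m; ΣN' = 678.1 kN/m; ΣW sinα = 185.7 kN/m
Resisting = 201.2 + 678.1·tan21.7° = 201.2 + 269.8 = 471.0 kN/m
FS = 471.0 / 185.7 = 2.536

FS = 2.54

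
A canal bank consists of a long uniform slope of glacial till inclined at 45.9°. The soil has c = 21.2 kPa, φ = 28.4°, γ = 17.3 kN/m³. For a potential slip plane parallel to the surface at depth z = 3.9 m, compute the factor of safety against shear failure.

FS = 1.15

For an infinite slope with a slip plane parallel to the surface (no pore pressure): FS = [c + γz cos²β tanφ] / [γz sinβ cosβ].
γz = 17.3·3.9 = 67.47 kN/m²
Numerator = 21.2 + 67.47·cos²45.9°·tan28.4° = 21.2 + 67.47·0.4843·0.5407 = 38.868 kPa
Denominator = 67.47·sin45.9°·cos45.9° = 67.47·0.7181·0.6959 = 33.718 kPa
FS = 38.868 / 33.718 = 1.153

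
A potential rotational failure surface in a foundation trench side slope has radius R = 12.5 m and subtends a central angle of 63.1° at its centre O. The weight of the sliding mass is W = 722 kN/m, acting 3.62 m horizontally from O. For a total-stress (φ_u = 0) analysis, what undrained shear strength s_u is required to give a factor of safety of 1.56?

FS = s_u·L_a·R / (W·d), so s_u = FS·W·d / (L_a·R).
Arc length L_a = R·θ = 12.5·(63.1°·π/180) = 12.5·1.1013 = 13.77 m
s_u = 1.56·722·3.62 / (13.77·12.5) = 4077.3 / 172.08 = 23.69 kPa

s_u = 23.7 kPa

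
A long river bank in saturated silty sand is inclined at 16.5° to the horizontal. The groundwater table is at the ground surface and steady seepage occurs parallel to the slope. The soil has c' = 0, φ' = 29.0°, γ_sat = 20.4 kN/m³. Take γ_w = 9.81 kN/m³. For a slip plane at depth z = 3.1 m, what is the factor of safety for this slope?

FS = 0.97

With seepage parallel to the slope and the water table at the surface, the effective normal stress on the slip plane uses the buoyant unit weight γ' = γ_sat − γ_w while the driving shear stress uses γ_sat:
FS = [c' + γ' z cos²β tanφ'] / [γ_sat z sinβ cosβ]
(For c' = 0 this reduces to FS = (γ'/γ_sat)·tanφ'/tanβ.)
γ' = 20.4 − 9.81 = 10.59 kN/m³
Numerator = 0.0 + 10.59·3.1·cos²16.5°·tan29.0° = 0.0 + 10.59·3.1·0.9193·0.5543 = 16.730 kPa
Denominator = 20.4·3.1·sin16.5°·cos16.5° = 20.4·3.1·0.2840·0.9588 = 17.221 kPa
FS = 16.730 / 17.221 = 0.971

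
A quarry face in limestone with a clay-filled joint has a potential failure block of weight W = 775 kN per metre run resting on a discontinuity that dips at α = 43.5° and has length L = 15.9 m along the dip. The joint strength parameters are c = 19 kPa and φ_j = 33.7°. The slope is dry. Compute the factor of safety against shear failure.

FS = 1.27

Resolving the block weight along and normal to the plane and applying the Mohr–Coulomb strength on the joint:
N' = W cosα = 775·cos43.5° = 562.2 kN/m
Driving force T = W sinα = 775·sin43.5° = 533.5 kN/m
Resisting force R = c·L + N'·tanφ_j = 19·15.9 + 562.2·tan33.7° = 302.1 + 374.9 = 677.0 kN/m
FS = R / T = 677.0 / 533.5 = 1.269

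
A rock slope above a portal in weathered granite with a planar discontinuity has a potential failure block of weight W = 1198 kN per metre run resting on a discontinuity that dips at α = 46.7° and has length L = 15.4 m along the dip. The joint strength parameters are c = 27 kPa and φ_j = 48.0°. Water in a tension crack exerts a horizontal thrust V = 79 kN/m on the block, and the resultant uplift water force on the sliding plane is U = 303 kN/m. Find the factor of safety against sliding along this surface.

FS = 1.00

Resolving the block weight along and normal to the plane and applying the Mohr–Coulomb strength on the joint:
N' = W cosα − U − V sinα = 1198·cos46.7° − 303 − 79·sin46.7° = 461.1 kN/m
Driving force T = W sinα + V cosα = 1198·sin46.7° + 79·cos46.7° = 926.1 kN/m
Resisting force R = c·L + N'·tanφ_j = 27·15.4 + 461.1·tan48.0° = 415.8 + 512.1 = 927.9 kN/m
FS = R / T = 927.9 / 926.1 = 1.002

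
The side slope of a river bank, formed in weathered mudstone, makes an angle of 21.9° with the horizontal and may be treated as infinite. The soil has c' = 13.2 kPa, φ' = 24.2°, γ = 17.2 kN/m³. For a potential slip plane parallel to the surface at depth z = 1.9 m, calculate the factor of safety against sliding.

FS = 2.29

For an infinite slope with a slip plane parallel to the surface (no pore pressure): FS = [c' + γz cos²β tanφ'] / [γz sinβ cosβ].
γz = 17.2·1.9 = 32.68 kN/m²
Numerator = 13.2 + 32.68·cos²21.9°·tan24.2° = 13.2 + 32.68·0.8609·0.4494 = 25.844 kPa
Denominator = 32.68·sin21.9°·cos21.9° = 32.68·0.3730·0.9278 = 11.310 kPa
FS = 25.844 / 11.310 = 2.285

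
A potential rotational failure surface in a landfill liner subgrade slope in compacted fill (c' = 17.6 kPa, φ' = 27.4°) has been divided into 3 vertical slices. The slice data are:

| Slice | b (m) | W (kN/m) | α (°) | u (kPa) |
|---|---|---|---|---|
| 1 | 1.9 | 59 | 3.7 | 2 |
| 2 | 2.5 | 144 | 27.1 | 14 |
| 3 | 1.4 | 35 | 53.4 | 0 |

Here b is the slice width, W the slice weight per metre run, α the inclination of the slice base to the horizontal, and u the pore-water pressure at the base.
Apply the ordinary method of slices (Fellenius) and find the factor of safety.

FS = 2.15

Ordinary method of slices: FS = Σ[c'·Δl_i + (W_i cosα_i − u_i·Δl_i)·tanφ'] / Σ W_i sinα_i, with Δl_i = b_i / cosα_i.
Slice 1: Δl = 1.9/cos3.7° = 1.904 m; N'_1 = 59·cos3.7° − 2·1.904 = 55.1; c'Δl = 33.51; W sinα = 3.8
Slice 2: Δl = 2.5/cos27.1° = 2.808 m; N'_2 = 144·cos27.1° − 14·2.808 = 88.9; c'Δl = 49.43; W sinα = 65.6
Slice 3: Δl = 1.4/cos53.4° = 2.348 m; N'_3 = 35·cos53.4° − 0·2.348 = 20.9; c'Δl = 41.33; W sinα = 28.1
Σc'Δl = 124.3 kN/m; ΣN' = 164.8 kN/m; ΣW sinα = 97.5 kN/m
Resisting = 124.3 + 164.8·tan27.4° = 124.3 + 85.4 = 209.7 kN/m
FS = 209.7 / 97.5 = 2.151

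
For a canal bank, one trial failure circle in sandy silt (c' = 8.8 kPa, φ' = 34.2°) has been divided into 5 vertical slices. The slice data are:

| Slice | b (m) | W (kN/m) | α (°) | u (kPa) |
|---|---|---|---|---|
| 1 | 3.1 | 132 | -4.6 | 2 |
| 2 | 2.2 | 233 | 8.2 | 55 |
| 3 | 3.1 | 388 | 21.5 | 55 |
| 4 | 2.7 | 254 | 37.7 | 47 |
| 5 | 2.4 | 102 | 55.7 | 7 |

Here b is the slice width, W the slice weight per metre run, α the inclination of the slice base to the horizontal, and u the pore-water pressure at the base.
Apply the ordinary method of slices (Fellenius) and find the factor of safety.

FS = 1.16

Ordinary method of slices: FS = Σ[c'·Δl_i + (W_i cosα_i − u_i·Δl_i)·tanφ'] / Σ W_i sinα_i, with Δl_i = b_i / cosα_i.
Slice 1: Δl = 3.1/cos(-4.6°) = 3.110 m; N'_1 = 132·cos(-4.6°) − 2·3.110 = 125.4; c'Δl = 27.37; W sinα = -10.6
Slice 2: Δl = 2.2/cos8.2° = 2.223 m; N'_2 = 233·cos8.2° − 55·2.223 = 108.4; c'Δl = 19.56; W sinα = 33.2
Slice 3: Δl = 3.1/cos21.5° = 3.332 m; N'_3 = 388·cos21.5° − 55·3.332 = 177.8; c'Δl = 29.32; W sinα = 142.2
Slice 4: Δl = 2.7/cos37.7° = 3.412 m; N'_4 = 254·cos37.7° − 47·3.412 = 40.6; c'Δl = 30.03; W sinα = 155.3
Slice 5: Δl = 2.4/cos55.7° = 4.259 m; N'_5 = 102·cos55.7° − 7·4.259 = 27.7; c'Δl = 37.48; W sinα = 84.3
Σc'Δl = 143.8 kN/m; ΣN' = 479.7 kN/m; ΣW sinα = 404.4 kN/m
Resisting = 143.8 + 479.7·tan34.2° = 143.8 + 326.0 = 469.8 kN/m
FS = 469.8 / 404.4 = 1.162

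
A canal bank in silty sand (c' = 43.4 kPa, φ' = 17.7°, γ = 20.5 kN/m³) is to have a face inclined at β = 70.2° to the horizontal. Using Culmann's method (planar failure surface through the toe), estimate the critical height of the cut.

H_c = 19.40 m

Culmann's analysis gives the critical failure plane at α_cr = (β + φ')/2 = (70.2 + 17.7)/2 = 44.0°, and the critical height
H_c = (4c'/γ) · sinβ cosφ' / [1 − cos(β − φ')]
    = (4·43.4/20.5) · sin70.2°·cos17.7° / [1 − cos(52.5°)]
    = 8.468 · 0.9409·0.9527 / [1 − 0.6088]
    = 8.468 · 0.8963 / 0.3912
    = 19.40 m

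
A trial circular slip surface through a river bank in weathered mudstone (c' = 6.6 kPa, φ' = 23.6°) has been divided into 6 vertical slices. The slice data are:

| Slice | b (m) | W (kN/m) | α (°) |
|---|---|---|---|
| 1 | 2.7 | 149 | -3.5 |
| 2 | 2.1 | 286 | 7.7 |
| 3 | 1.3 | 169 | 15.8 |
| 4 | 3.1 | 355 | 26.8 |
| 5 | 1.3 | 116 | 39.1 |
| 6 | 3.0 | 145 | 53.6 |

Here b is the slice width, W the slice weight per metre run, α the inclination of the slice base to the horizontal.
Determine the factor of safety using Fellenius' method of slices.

Ordinary method of slices: FS = Σ[c'·Δl_i + (W_i cosα_i)·tanφ'] / Σ W_i sinα_i, with Δl_i = b_i / cosα_i.
Slice 1: Δl = 2.7/cos(-3.5°) = 2.705 m; N'_1 = 149·cos(-3.5°) = 148.7; c'Δl = 17.85; W sinα = -9.1
Slice 2: Δl = 2.1/cos7.7° = 2.119 m; N'_2 = 286·cos7.7° = 283.4; c'Δl = 13.99; W sinα = 38.3
Slice 3: Δl = 1.3/cos15.8° = 1.351 m; N'_3 = 169·cos15.8° = 162.6; c'Δl = 8.92; W sinα = 46.0
Slice 4: Δl = 3.1/cos26.8° = 3.473 m; N'_4 = 355·cos26.8° = 316.9; c'Δl = 22.92; W sinα = 160.1
Slice 5: Δl = 1.3/cos39.1° = 1.675 m; N'_5 = 116·cos39.1° = 90.0; c'Δl = 11.06; W sinα = 73.2
Slice 6: Δl = 3.0/cos53.6° = 5.055 m; N'_6 = 145·cos53.6° = 86.0; c'Δl = 33.37; W sinα = 116.7
Σc'Δl = 108.1 kN/m; ΣN' = 1087.7 kN/m; ΣW sinα = 425.2 kN/m
Resisting = 108.1 + 1087.7·tan23.6° = 108.1 + 475.2 = 583.3 kN/m
FS = 583.3 / 425.2 = 1.372

FS = 1.37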